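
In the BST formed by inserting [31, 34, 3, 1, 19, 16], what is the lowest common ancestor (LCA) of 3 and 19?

Tree insertion order: [31, 34, 3, 1, 19, 16]
Tree (level-order array): [31, 3, 34, 1, 19, None, None, None, None, 16]
In a BST, the LCA of p=3, q=19 is the first node v on the
root-to-leaf path with p <= v <= q (go left if both < v, right if both > v).
Walk from root:
  at 31: both 3 and 19 < 31, go left
  at 3: 3 <= 3 <= 19, this is the LCA
LCA = 3


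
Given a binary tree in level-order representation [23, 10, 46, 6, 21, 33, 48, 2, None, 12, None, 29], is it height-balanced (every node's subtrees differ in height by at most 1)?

Tree (level-order array): [23, 10, 46, 6, 21, 33, 48, 2, None, 12, None, 29]
Definition: a tree is height-balanced if, at every node, |h(left) - h(right)| <= 1 (empty subtree has height -1).
Bottom-up per-node check:
  node 2: h_left=-1, h_right=-1, diff=0 [OK], height=0
  node 6: h_left=0, h_right=-1, diff=1 [OK], height=1
  node 12: h_left=-1, h_right=-1, diff=0 [OK], height=0
  node 21: h_left=0, h_right=-1, diff=1 [OK], height=1
  node 10: h_left=1, h_right=1, diff=0 [OK], height=2
  node 29: h_left=-1, h_right=-1, diff=0 [OK], height=0
  node 33: h_left=0, h_right=-1, diff=1 [OK], height=1
  node 48: h_left=-1, h_right=-1, diff=0 [OK], height=0
  node 46: h_left=1, h_right=0, diff=1 [OK], height=2
  node 23: h_left=2, h_right=2, diff=0 [OK], height=3
All nodes satisfy the balance condition.
Result: Balanced


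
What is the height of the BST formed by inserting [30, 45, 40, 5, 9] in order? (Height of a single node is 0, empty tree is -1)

Insertion order: [30, 45, 40, 5, 9]
Tree (level-order array): [30, 5, 45, None, 9, 40]
Compute height bottom-up (empty subtree = -1):
  height(9) = 1 + max(-1, -1) = 0
  height(5) = 1 + max(-1, 0) = 1
  height(40) = 1 + max(-1, -1) = 0
  height(45) = 1 + max(0, -1) = 1
  height(30) = 1 + max(1, 1) = 2
Height = 2


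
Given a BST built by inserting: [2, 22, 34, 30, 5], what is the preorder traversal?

Tree insertion order: [2, 22, 34, 30, 5]
Tree (level-order array): [2, None, 22, 5, 34, None, None, 30]
Preorder traversal: [2, 22, 5, 34, 30]


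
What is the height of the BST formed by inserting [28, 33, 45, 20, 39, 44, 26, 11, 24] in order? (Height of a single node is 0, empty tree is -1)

Insertion order: [28, 33, 45, 20, 39, 44, 26, 11, 24]
Tree (level-order array): [28, 20, 33, 11, 26, None, 45, None, None, 24, None, 39, None, None, None, None, 44]
Compute height bottom-up (empty subtree = -1):
  height(11) = 1 + max(-1, -1) = 0
  height(24) = 1 + max(-1, -1) = 0
  height(26) = 1 + max(0, -1) = 1
  height(20) = 1 + max(0, 1) = 2
  height(44) = 1 + max(-1, -1) = 0
  height(39) = 1 + max(-1, 0) = 1
  height(45) = 1 + max(1, -1) = 2
  height(33) = 1 + max(-1, 2) = 3
  height(28) = 1 + max(2, 3) = 4
Height = 4


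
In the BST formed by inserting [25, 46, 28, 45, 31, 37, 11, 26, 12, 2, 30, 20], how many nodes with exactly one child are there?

Tree built from: [25, 46, 28, 45, 31, 37, 11, 26, 12, 2, 30, 20]
Tree (level-order array): [25, 11, 46, 2, 12, 28, None, None, None, None, 20, 26, 45, None, None, None, None, 31, None, 30, 37]
Rule: These are nodes with exactly 1 non-null child.
Per-node child counts:
  node 25: 2 child(ren)
  node 11: 2 child(ren)
  node 2: 0 child(ren)
  node 12: 1 child(ren)
  node 20: 0 child(ren)
  node 46: 1 child(ren)
  node 28: 2 child(ren)
  node 26: 0 child(ren)
  node 45: 1 child(ren)
  node 31: 2 child(ren)
  node 30: 0 child(ren)
  node 37: 0 child(ren)
Matching nodes: [12, 46, 45]
Count of nodes with exactly one child: 3


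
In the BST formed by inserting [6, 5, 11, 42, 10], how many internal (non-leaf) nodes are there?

Tree built from: [6, 5, 11, 42, 10]
Tree (level-order array): [6, 5, 11, None, None, 10, 42]
Rule: An internal node has at least one child.
Per-node child counts:
  node 6: 2 child(ren)
  node 5: 0 child(ren)
  node 11: 2 child(ren)
  node 10: 0 child(ren)
  node 42: 0 child(ren)
Matching nodes: [6, 11]
Count of internal (non-leaf) nodes: 2


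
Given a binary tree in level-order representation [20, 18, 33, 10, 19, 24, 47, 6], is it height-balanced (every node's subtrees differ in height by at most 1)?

Tree (level-order array): [20, 18, 33, 10, 19, 24, 47, 6]
Definition: a tree is height-balanced if, at every node, |h(left) - h(right)| <= 1 (empty subtree has height -1).
Bottom-up per-node check:
  node 6: h_left=-1, h_right=-1, diff=0 [OK], height=0
  node 10: h_left=0, h_right=-1, diff=1 [OK], height=1
  node 19: h_left=-1, h_right=-1, diff=0 [OK], height=0
  node 18: h_left=1, h_right=0, diff=1 [OK], height=2
  node 24: h_left=-1, h_right=-1, diff=0 [OK], height=0
  node 47: h_left=-1, h_right=-1, diff=0 [OK], height=0
  node 33: h_left=0, h_right=0, diff=0 [OK], height=1
  node 20: h_left=2, h_right=1, diff=1 [OK], height=3
All nodes satisfy the balance condition.
Result: Balanced


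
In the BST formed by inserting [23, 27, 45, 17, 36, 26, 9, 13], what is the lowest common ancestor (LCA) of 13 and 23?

Tree insertion order: [23, 27, 45, 17, 36, 26, 9, 13]
Tree (level-order array): [23, 17, 27, 9, None, 26, 45, None, 13, None, None, 36]
In a BST, the LCA of p=13, q=23 is the first node v on the
root-to-leaf path with p <= v <= q (go left if both < v, right if both > v).
Walk from root:
  at 23: 13 <= 23 <= 23, this is the LCA
LCA = 23


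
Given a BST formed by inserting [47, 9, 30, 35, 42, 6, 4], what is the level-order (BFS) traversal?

Tree insertion order: [47, 9, 30, 35, 42, 6, 4]
Tree (level-order array): [47, 9, None, 6, 30, 4, None, None, 35, None, None, None, 42]
BFS from the root, enqueuing left then right child of each popped node:
  queue [47] -> pop 47, enqueue [9], visited so far: [47]
  queue [9] -> pop 9, enqueue [6, 30], visited so far: [47, 9]
  queue [6, 30] -> pop 6, enqueue [4], visited so far: [47, 9, 6]
  queue [30, 4] -> pop 30, enqueue [35], visited so far: [47, 9, 6, 30]
  queue [4, 35] -> pop 4, enqueue [none], visited so far: [47, 9, 6, 30, 4]
  queue [35] -> pop 35, enqueue [42], visited so far: [47, 9, 6, 30, 4, 35]
  queue [42] -> pop 42, enqueue [none], visited so far: [47, 9, 6, 30, 4, 35, 42]
Result: [47, 9, 6, 30, 4, 35, 42]


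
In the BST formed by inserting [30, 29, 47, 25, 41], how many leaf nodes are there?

Tree built from: [30, 29, 47, 25, 41]
Tree (level-order array): [30, 29, 47, 25, None, 41]
Rule: A leaf has 0 children.
Per-node child counts:
  node 30: 2 child(ren)
  node 29: 1 child(ren)
  node 25: 0 child(ren)
  node 47: 1 child(ren)
  node 41: 0 child(ren)
Matching nodes: [25, 41]
Count of leaf nodes: 2


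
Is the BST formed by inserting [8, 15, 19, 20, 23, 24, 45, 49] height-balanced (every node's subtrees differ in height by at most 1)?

Tree (level-order array): [8, None, 15, None, 19, None, 20, None, 23, None, 24, None, 45, None, 49]
Definition: a tree is height-balanced if, at every node, |h(left) - h(right)| <= 1 (empty subtree has height -1).
Bottom-up per-node check:
  node 49: h_left=-1, h_right=-1, diff=0 [OK], height=0
  node 45: h_left=-1, h_right=0, diff=1 [OK], height=1
  node 24: h_left=-1, h_right=1, diff=2 [FAIL (|-1-1|=2 > 1)], height=2
  node 23: h_left=-1, h_right=2, diff=3 [FAIL (|-1-2|=3 > 1)], height=3
  node 20: h_left=-1, h_right=3, diff=4 [FAIL (|-1-3|=4 > 1)], height=4
  node 19: h_left=-1, h_right=4, diff=5 [FAIL (|-1-4|=5 > 1)], height=5
  node 15: h_left=-1, h_right=5, diff=6 [FAIL (|-1-5|=6 > 1)], height=6
  node 8: h_left=-1, h_right=6, diff=7 [FAIL (|-1-6|=7 > 1)], height=7
Node 24 violates the condition: |-1 - 1| = 2 > 1.
Result: Not balanced


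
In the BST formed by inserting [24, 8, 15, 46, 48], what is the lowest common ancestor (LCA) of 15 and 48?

Tree insertion order: [24, 8, 15, 46, 48]
Tree (level-order array): [24, 8, 46, None, 15, None, 48]
In a BST, the LCA of p=15, q=48 is the first node v on the
root-to-leaf path with p <= v <= q (go left if both < v, right if both > v).
Walk from root:
  at 24: 15 <= 24 <= 48, this is the LCA
LCA = 24


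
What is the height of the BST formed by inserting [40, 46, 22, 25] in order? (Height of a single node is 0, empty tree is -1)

Insertion order: [40, 46, 22, 25]
Tree (level-order array): [40, 22, 46, None, 25]
Compute height bottom-up (empty subtree = -1):
  height(25) = 1 + max(-1, -1) = 0
  height(22) = 1 + max(-1, 0) = 1
  height(46) = 1 + max(-1, -1) = 0
  height(40) = 1 + max(1, 0) = 2
Height = 2


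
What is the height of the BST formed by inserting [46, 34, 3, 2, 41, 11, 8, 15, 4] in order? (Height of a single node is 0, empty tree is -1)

Insertion order: [46, 34, 3, 2, 41, 11, 8, 15, 4]
Tree (level-order array): [46, 34, None, 3, 41, 2, 11, None, None, None, None, 8, 15, 4]
Compute height bottom-up (empty subtree = -1):
  height(2) = 1 + max(-1, -1) = 0
  height(4) = 1 + max(-1, -1) = 0
  height(8) = 1 + max(0, -1) = 1
  height(15) = 1 + max(-1, -1) = 0
  height(11) = 1 + max(1, 0) = 2
  height(3) = 1 + max(0, 2) = 3
  height(41) = 1 + max(-1, -1) = 0
  height(34) = 1 + max(3, 0) = 4
  height(46) = 1 + max(4, -1) = 5
Height = 5


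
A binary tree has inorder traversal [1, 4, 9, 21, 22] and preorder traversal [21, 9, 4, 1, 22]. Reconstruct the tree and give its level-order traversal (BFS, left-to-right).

Inorder:  [1, 4, 9, 21, 22]
Preorder: [21, 9, 4, 1, 22]
Algorithm: preorder visits root first, so consume preorder in order;
for each root, split the current inorder slice at that value into
left-subtree inorder and right-subtree inorder, then recurse.
Recursive splits:
  root=21; inorder splits into left=[1, 4, 9], right=[22]
  root=9; inorder splits into left=[1, 4], right=[]
  root=4; inorder splits into left=[1], right=[]
  root=1; inorder splits into left=[], right=[]
  root=22; inorder splits into left=[], right=[]
Reconstructed level-order: [21, 9, 22, 4, 1]


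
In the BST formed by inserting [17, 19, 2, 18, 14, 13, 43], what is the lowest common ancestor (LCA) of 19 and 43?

Tree insertion order: [17, 19, 2, 18, 14, 13, 43]
Tree (level-order array): [17, 2, 19, None, 14, 18, 43, 13]
In a BST, the LCA of p=19, q=43 is the first node v on the
root-to-leaf path with p <= v <= q (go left if both < v, right if both > v).
Walk from root:
  at 17: both 19 and 43 > 17, go right
  at 19: 19 <= 19 <= 43, this is the LCA
LCA = 19


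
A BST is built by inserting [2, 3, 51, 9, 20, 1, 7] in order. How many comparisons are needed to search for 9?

Search path for 9: 2 -> 3 -> 51 -> 9
Found: True
Comparisons: 4


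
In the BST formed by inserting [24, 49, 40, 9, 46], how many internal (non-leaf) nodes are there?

Tree built from: [24, 49, 40, 9, 46]
Tree (level-order array): [24, 9, 49, None, None, 40, None, None, 46]
Rule: An internal node has at least one child.
Per-node child counts:
  node 24: 2 child(ren)
  node 9: 0 child(ren)
  node 49: 1 child(ren)
  node 40: 1 child(ren)
  node 46: 0 child(ren)
Matching nodes: [24, 49, 40]
Count of internal (non-leaf) nodes: 3


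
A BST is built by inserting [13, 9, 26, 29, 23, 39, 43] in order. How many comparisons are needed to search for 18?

Search path for 18: 13 -> 26 -> 23
Found: False
Comparisons: 3


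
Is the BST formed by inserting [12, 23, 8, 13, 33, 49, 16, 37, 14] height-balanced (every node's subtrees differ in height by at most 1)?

Tree (level-order array): [12, 8, 23, None, None, 13, 33, None, 16, None, 49, 14, None, 37]
Definition: a tree is height-balanced if, at every node, |h(left) - h(right)| <= 1 (empty subtree has height -1).
Bottom-up per-node check:
  node 8: h_left=-1, h_right=-1, diff=0 [OK], height=0
  node 14: h_left=-1, h_right=-1, diff=0 [OK], height=0
  node 16: h_left=0, h_right=-1, diff=1 [OK], height=1
  node 13: h_left=-1, h_right=1, diff=2 [FAIL (|-1-1|=2 > 1)], height=2
  node 37: h_left=-1, h_right=-1, diff=0 [OK], height=0
  node 49: h_left=0, h_right=-1, diff=1 [OK], height=1
  node 33: h_left=-1, h_right=1, diff=2 [FAIL (|-1-1|=2 > 1)], height=2
  node 23: h_left=2, h_right=2, diff=0 [OK], height=3
  node 12: h_left=0, h_right=3, diff=3 [FAIL (|0-3|=3 > 1)], height=4
Node 13 violates the condition: |-1 - 1| = 2 > 1.
Result: Not balanced


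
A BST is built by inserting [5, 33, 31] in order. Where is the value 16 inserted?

Starting tree (level order): [5, None, 33, 31]
Insertion path: 5 -> 33 -> 31
Result: insert 16 as left child of 31
Final tree (level order): [5, None, 33, 31, None, 16]


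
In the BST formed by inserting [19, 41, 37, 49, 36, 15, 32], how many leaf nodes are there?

Tree built from: [19, 41, 37, 49, 36, 15, 32]
Tree (level-order array): [19, 15, 41, None, None, 37, 49, 36, None, None, None, 32]
Rule: A leaf has 0 children.
Per-node child counts:
  node 19: 2 child(ren)
  node 15: 0 child(ren)
  node 41: 2 child(ren)
  node 37: 1 child(ren)
  node 36: 1 child(ren)
  node 32: 0 child(ren)
  node 49: 0 child(ren)
Matching nodes: [15, 32, 49]
Count of leaf nodes: 3


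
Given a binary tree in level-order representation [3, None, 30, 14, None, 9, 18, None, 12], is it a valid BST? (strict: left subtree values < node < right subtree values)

Level-order array: [3, None, 30, 14, None, 9, 18, None, 12]
Validate using subtree bounds (lo, hi): at each node, require lo < value < hi,
then recurse left with hi=value and right with lo=value.
Preorder trace (stopping at first violation):
  at node 3 with bounds (-inf, +inf): OK
  at node 30 with bounds (3, +inf): OK
  at node 14 with bounds (3, 30): OK
  at node 9 with bounds (3, 14): OK
  at node 12 with bounds (9, 14): OK
  at node 18 with bounds (14, 30): OK
No violation found at any node.
Result: Valid BST


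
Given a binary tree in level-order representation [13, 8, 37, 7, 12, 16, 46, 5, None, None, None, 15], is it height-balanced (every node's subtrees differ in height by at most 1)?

Tree (level-order array): [13, 8, 37, 7, 12, 16, 46, 5, None, None, None, 15]
Definition: a tree is height-balanced if, at every node, |h(left) - h(right)| <= 1 (empty subtree has height -1).
Bottom-up per-node check:
  node 5: h_left=-1, h_right=-1, diff=0 [OK], height=0
  node 7: h_left=0, h_right=-1, diff=1 [OK], height=1
  node 12: h_left=-1, h_right=-1, diff=0 [OK], height=0
  node 8: h_left=1, h_right=0, diff=1 [OK], height=2
  node 15: h_left=-1, h_right=-1, diff=0 [OK], height=0
  node 16: h_left=0, h_right=-1, diff=1 [OK], height=1
  node 46: h_left=-1, h_right=-1, diff=0 [OK], height=0
  node 37: h_left=1, h_right=0, diff=1 [OK], height=2
  node 13: h_left=2, h_right=2, diff=0 [OK], height=3
All nodes satisfy the balance condition.
Result: Balanced


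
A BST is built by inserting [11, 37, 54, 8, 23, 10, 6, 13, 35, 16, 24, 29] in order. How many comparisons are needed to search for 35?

Search path for 35: 11 -> 37 -> 23 -> 35
Found: True
Comparisons: 4


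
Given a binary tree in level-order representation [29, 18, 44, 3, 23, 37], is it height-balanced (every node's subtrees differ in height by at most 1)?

Tree (level-order array): [29, 18, 44, 3, 23, 37]
Definition: a tree is height-balanced if, at every node, |h(left) - h(right)| <= 1 (empty subtree has height -1).
Bottom-up per-node check:
  node 3: h_left=-1, h_right=-1, diff=0 [OK], height=0
  node 23: h_left=-1, h_right=-1, diff=0 [OK], height=0
  node 18: h_left=0, h_right=0, diff=0 [OK], height=1
  node 37: h_left=-1, h_right=-1, diff=0 [OK], height=0
  node 44: h_left=0, h_right=-1, diff=1 [OK], height=1
  node 29: h_left=1, h_right=1, diff=0 [OK], height=2
All nodes satisfy the balance condition.
Result: Balanced


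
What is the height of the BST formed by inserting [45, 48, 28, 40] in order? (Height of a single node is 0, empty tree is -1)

Insertion order: [45, 48, 28, 40]
Tree (level-order array): [45, 28, 48, None, 40]
Compute height bottom-up (empty subtree = -1):
  height(40) = 1 + max(-1, -1) = 0
  height(28) = 1 + max(-1, 0) = 1
  height(48) = 1 + max(-1, -1) = 0
  height(45) = 1 + max(1, 0) = 2
Height = 2


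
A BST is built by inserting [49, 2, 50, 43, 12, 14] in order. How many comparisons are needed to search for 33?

Search path for 33: 49 -> 2 -> 43 -> 12 -> 14
Found: False
Comparisons: 5


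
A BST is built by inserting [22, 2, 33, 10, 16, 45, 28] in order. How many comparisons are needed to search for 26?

Search path for 26: 22 -> 33 -> 28
Found: False
Comparisons: 3


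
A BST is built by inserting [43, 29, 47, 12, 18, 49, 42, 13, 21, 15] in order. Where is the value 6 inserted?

Starting tree (level order): [43, 29, 47, 12, 42, None, 49, None, 18, None, None, None, None, 13, 21, None, 15]
Insertion path: 43 -> 29 -> 12
Result: insert 6 as left child of 12
Final tree (level order): [43, 29, 47, 12, 42, None, 49, 6, 18, None, None, None, None, None, None, 13, 21, None, 15]


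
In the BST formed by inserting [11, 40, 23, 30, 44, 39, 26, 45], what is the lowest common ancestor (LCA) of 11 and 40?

Tree insertion order: [11, 40, 23, 30, 44, 39, 26, 45]
Tree (level-order array): [11, None, 40, 23, 44, None, 30, None, 45, 26, 39]
In a BST, the LCA of p=11, q=40 is the first node v on the
root-to-leaf path with p <= v <= q (go left if both < v, right if both > v).
Walk from root:
  at 11: 11 <= 11 <= 40, this is the LCA
LCA = 11


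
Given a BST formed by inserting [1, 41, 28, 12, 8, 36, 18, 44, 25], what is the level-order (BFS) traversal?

Tree insertion order: [1, 41, 28, 12, 8, 36, 18, 44, 25]
Tree (level-order array): [1, None, 41, 28, 44, 12, 36, None, None, 8, 18, None, None, None, None, None, 25]
BFS from the root, enqueuing left then right child of each popped node:
  queue [1] -> pop 1, enqueue [41], visited so far: [1]
  queue [41] -> pop 41, enqueue [28, 44], visited so far: [1, 41]
  queue [28, 44] -> pop 28, enqueue [12, 36], visited so far: [1, 41, 28]
  queue [44, 12, 36] -> pop 44, enqueue [none], visited so far: [1, 41, 28, 44]
  queue [12, 36] -> pop 12, enqueue [8, 18], visited so far: [1, 41, 28, 44, 12]
  queue [36, 8, 18] -> pop 36, enqueue [none], visited so far: [1, 41, 28, 44, 12, 36]
  queue [8, 18] -> pop 8, enqueue [none], visited so far: [1, 41, 28, 44, 12, 36, 8]
  queue [18] -> pop 18, enqueue [25], visited so far: [1, 41, 28, 44, 12, 36, 8, 18]
  queue [25] -> pop 25, enqueue [none], visited so far: [1, 41, 28, 44, 12, 36, 8, 18, 25]
Result: [1, 41, 28, 44, 12, 36, 8, 18, 25]


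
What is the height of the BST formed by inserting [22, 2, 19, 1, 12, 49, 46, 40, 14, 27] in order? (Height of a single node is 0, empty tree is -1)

Insertion order: [22, 2, 19, 1, 12, 49, 46, 40, 14, 27]
Tree (level-order array): [22, 2, 49, 1, 19, 46, None, None, None, 12, None, 40, None, None, 14, 27]
Compute height bottom-up (empty subtree = -1):
  height(1) = 1 + max(-1, -1) = 0
  height(14) = 1 + max(-1, -1) = 0
  height(12) = 1 + max(-1, 0) = 1
  height(19) = 1 + max(1, -1) = 2
  height(2) = 1 + max(0, 2) = 3
  height(27) = 1 + max(-1, -1) = 0
  height(40) = 1 + max(0, -1) = 1
  height(46) = 1 + max(1, -1) = 2
  height(49) = 1 + max(2, -1) = 3
  height(22) = 1 + max(3, 3) = 4
Height = 4


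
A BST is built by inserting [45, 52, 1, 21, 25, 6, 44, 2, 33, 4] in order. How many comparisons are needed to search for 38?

Search path for 38: 45 -> 1 -> 21 -> 25 -> 44 -> 33
Found: False
Comparisons: 6


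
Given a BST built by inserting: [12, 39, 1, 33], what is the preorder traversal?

Tree insertion order: [12, 39, 1, 33]
Tree (level-order array): [12, 1, 39, None, None, 33]
Preorder traversal: [12, 1, 39, 33]


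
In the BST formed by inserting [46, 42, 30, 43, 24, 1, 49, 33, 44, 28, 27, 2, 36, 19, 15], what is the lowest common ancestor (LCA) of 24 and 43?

Tree insertion order: [46, 42, 30, 43, 24, 1, 49, 33, 44, 28, 27, 2, 36, 19, 15]
Tree (level-order array): [46, 42, 49, 30, 43, None, None, 24, 33, None, 44, 1, 28, None, 36, None, None, None, 2, 27, None, None, None, None, 19, None, None, 15]
In a BST, the LCA of p=24, q=43 is the first node v on the
root-to-leaf path with p <= v <= q (go left if both < v, right if both > v).
Walk from root:
  at 46: both 24 and 43 < 46, go left
  at 42: 24 <= 42 <= 43, this is the LCA
LCA = 42


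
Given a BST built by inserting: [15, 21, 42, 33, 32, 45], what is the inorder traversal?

Tree insertion order: [15, 21, 42, 33, 32, 45]
Tree (level-order array): [15, None, 21, None, 42, 33, 45, 32]
Inorder traversal: [15, 21, 32, 33, 42, 45]


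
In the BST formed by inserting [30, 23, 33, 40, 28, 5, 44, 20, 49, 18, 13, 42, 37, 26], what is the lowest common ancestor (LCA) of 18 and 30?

Tree insertion order: [30, 23, 33, 40, 28, 5, 44, 20, 49, 18, 13, 42, 37, 26]
Tree (level-order array): [30, 23, 33, 5, 28, None, 40, None, 20, 26, None, 37, 44, 18, None, None, None, None, None, 42, 49, 13]
In a BST, the LCA of p=18, q=30 is the first node v on the
root-to-leaf path with p <= v <= q (go left if both < v, right if both > v).
Walk from root:
  at 30: 18 <= 30 <= 30, this is the LCA
LCA = 30


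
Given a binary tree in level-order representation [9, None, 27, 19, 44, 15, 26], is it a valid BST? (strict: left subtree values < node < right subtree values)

Level-order array: [9, None, 27, 19, 44, 15, 26]
Validate using subtree bounds (lo, hi): at each node, require lo < value < hi,
then recurse left with hi=value and right with lo=value.
Preorder trace (stopping at first violation):
  at node 9 with bounds (-inf, +inf): OK
  at node 27 with bounds (9, +inf): OK
  at node 19 with bounds (9, 27): OK
  at node 15 with bounds (9, 19): OK
  at node 26 with bounds (19, 27): OK
  at node 44 with bounds (27, +inf): OK
No violation found at any node.
Result: Valid BST


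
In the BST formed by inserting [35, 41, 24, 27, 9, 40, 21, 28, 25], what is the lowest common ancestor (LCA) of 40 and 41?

Tree insertion order: [35, 41, 24, 27, 9, 40, 21, 28, 25]
Tree (level-order array): [35, 24, 41, 9, 27, 40, None, None, 21, 25, 28]
In a BST, the LCA of p=40, q=41 is the first node v on the
root-to-leaf path with p <= v <= q (go left if both < v, right if both > v).
Walk from root:
  at 35: both 40 and 41 > 35, go right
  at 41: 40 <= 41 <= 41, this is the LCA
LCA = 41


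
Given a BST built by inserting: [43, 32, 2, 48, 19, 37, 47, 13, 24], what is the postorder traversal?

Tree insertion order: [43, 32, 2, 48, 19, 37, 47, 13, 24]
Tree (level-order array): [43, 32, 48, 2, 37, 47, None, None, 19, None, None, None, None, 13, 24]
Postorder traversal: [13, 24, 19, 2, 37, 32, 47, 48, 43]


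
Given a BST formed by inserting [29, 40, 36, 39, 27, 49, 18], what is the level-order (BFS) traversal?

Tree insertion order: [29, 40, 36, 39, 27, 49, 18]
Tree (level-order array): [29, 27, 40, 18, None, 36, 49, None, None, None, 39]
BFS from the root, enqueuing left then right child of each popped node:
  queue [29] -> pop 29, enqueue [27, 40], visited so far: [29]
  queue [27, 40] -> pop 27, enqueue [18], visited so far: [29, 27]
  queue [40, 18] -> pop 40, enqueue [36, 49], visited so far: [29, 27, 40]
  queue [18, 36, 49] -> pop 18, enqueue [none], visited so far: [29, 27, 40, 18]
  queue [36, 49] -> pop 36, enqueue [39], visited so far: [29, 27, 40, 18, 36]
  queue [49, 39] -> pop 49, enqueue [none], visited so far: [29, 27, 40, 18, 36, 49]
  queue [39] -> pop 39, enqueue [none], visited so far: [29, 27, 40, 18, 36, 49, 39]
Result: [29, 27, 40, 18, 36, 49, 39]


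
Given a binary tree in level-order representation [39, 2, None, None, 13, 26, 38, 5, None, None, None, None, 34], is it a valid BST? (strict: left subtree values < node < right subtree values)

Level-order array: [39, 2, None, None, 13, 26, 38, 5, None, None, None, None, 34]
Validate using subtree bounds (lo, hi): at each node, require lo < value < hi,
then recurse left with hi=value and right with lo=value.
Preorder trace (stopping at first violation):
  at node 39 with bounds (-inf, +inf): OK
  at node 2 with bounds (-inf, 39): OK
  at node 13 with bounds (2, 39): OK
  at node 26 with bounds (2, 13): VIOLATION
Node 26 violates its bound: not (2 < 26 < 13).
Result: Not a valid BST


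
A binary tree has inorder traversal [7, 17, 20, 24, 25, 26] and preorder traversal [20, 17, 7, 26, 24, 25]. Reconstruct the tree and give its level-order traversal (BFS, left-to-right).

Inorder:  [7, 17, 20, 24, 25, 26]
Preorder: [20, 17, 7, 26, 24, 25]
Algorithm: preorder visits root first, so consume preorder in order;
for each root, split the current inorder slice at that value into
left-subtree inorder and right-subtree inorder, then recurse.
Recursive splits:
  root=20; inorder splits into left=[7, 17], right=[24, 25, 26]
  root=17; inorder splits into left=[7], right=[]
  root=7; inorder splits into left=[], right=[]
  root=26; inorder splits into left=[24, 25], right=[]
  root=24; inorder splits into left=[], right=[25]
  root=25; inorder splits into left=[], right=[]
Reconstructed level-order: [20, 17, 26, 7, 24, 25]


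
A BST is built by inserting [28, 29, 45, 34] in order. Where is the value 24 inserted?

Starting tree (level order): [28, None, 29, None, 45, 34]
Insertion path: 28
Result: insert 24 as left child of 28
Final tree (level order): [28, 24, 29, None, None, None, 45, 34]


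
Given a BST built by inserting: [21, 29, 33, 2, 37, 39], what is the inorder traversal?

Tree insertion order: [21, 29, 33, 2, 37, 39]
Tree (level-order array): [21, 2, 29, None, None, None, 33, None, 37, None, 39]
Inorder traversal: [2, 21, 29, 33, 37, 39]


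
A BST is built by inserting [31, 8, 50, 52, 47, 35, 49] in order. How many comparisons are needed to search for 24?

Search path for 24: 31 -> 8
Found: False
Comparisons: 2


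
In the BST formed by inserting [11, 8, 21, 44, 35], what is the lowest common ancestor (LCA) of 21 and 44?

Tree insertion order: [11, 8, 21, 44, 35]
Tree (level-order array): [11, 8, 21, None, None, None, 44, 35]
In a BST, the LCA of p=21, q=44 is the first node v on the
root-to-leaf path with p <= v <= q (go left if both < v, right if both > v).
Walk from root:
  at 11: both 21 and 44 > 11, go right
  at 21: 21 <= 21 <= 44, this is the LCA
LCA = 21


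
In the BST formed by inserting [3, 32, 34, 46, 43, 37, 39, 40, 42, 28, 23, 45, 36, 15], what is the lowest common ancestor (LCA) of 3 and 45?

Tree insertion order: [3, 32, 34, 46, 43, 37, 39, 40, 42, 28, 23, 45, 36, 15]
Tree (level-order array): [3, None, 32, 28, 34, 23, None, None, 46, 15, None, 43, None, None, None, 37, 45, 36, 39, None, None, None, None, None, 40, None, 42]
In a BST, the LCA of p=3, q=45 is the first node v on the
root-to-leaf path with p <= v <= q (go left if both < v, right if both > v).
Walk from root:
  at 3: 3 <= 3 <= 45, this is the LCA
LCA = 3


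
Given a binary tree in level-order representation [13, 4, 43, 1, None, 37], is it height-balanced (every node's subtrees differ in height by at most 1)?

Tree (level-order array): [13, 4, 43, 1, None, 37]
Definition: a tree is height-balanced if, at every node, |h(left) - h(right)| <= 1 (empty subtree has height -1).
Bottom-up per-node check:
  node 1: h_left=-1, h_right=-1, diff=0 [OK], height=0
  node 4: h_left=0, h_right=-1, diff=1 [OK], height=1
  node 37: h_left=-1, h_right=-1, diff=0 [OK], height=0
  node 43: h_left=0, h_right=-1, diff=1 [OK], height=1
  node 13: h_left=1, h_right=1, diff=0 [OK], height=2
All nodes satisfy the balance condition.
Result: Balanced


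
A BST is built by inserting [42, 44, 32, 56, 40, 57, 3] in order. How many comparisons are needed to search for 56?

Search path for 56: 42 -> 44 -> 56
Found: True
Comparisons: 3


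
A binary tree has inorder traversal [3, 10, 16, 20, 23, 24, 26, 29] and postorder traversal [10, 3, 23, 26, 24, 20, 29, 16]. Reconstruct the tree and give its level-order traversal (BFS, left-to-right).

Inorder:   [3, 10, 16, 20, 23, 24, 26, 29]
Postorder: [10, 3, 23, 26, 24, 20, 29, 16]
Algorithm: postorder visits root last, so walk postorder right-to-left;
each value is the root of the current inorder slice — split it at that
value, recurse on the right subtree first, then the left.
Recursive splits:
  root=16; inorder splits into left=[3, 10], right=[20, 23, 24, 26, 29]
  root=29; inorder splits into left=[20, 23, 24, 26], right=[]
  root=20; inorder splits into left=[], right=[23, 24, 26]
  root=24; inorder splits into left=[23], right=[26]
  root=26; inorder splits into left=[], right=[]
  root=23; inorder splits into left=[], right=[]
  root=3; inorder splits into left=[], right=[10]
  root=10; inorder splits into left=[], right=[]
Reconstructed level-order: [16, 3, 29, 10, 20, 24, 23, 26]


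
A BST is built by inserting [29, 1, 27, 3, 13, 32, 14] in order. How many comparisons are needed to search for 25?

Search path for 25: 29 -> 1 -> 27 -> 3 -> 13 -> 14
Found: False
Comparisons: 6


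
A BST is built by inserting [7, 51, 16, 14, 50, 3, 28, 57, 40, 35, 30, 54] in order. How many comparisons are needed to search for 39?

Search path for 39: 7 -> 51 -> 16 -> 50 -> 28 -> 40 -> 35
Found: False
Comparisons: 7


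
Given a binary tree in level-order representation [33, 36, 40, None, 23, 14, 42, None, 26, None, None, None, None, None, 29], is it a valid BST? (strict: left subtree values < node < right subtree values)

Level-order array: [33, 36, 40, None, 23, 14, 42, None, 26, None, None, None, None, None, 29]
Validate using subtree bounds (lo, hi): at each node, require lo < value < hi,
then recurse left with hi=value and right with lo=value.
Preorder trace (stopping at first violation):
  at node 33 with bounds (-inf, +inf): OK
  at node 36 with bounds (-inf, 33): VIOLATION
Node 36 violates its bound: not (-inf < 36 < 33).
Result: Not a valid BST


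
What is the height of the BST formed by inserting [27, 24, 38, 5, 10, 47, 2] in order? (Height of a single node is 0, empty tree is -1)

Insertion order: [27, 24, 38, 5, 10, 47, 2]
Tree (level-order array): [27, 24, 38, 5, None, None, 47, 2, 10]
Compute height bottom-up (empty subtree = -1):
  height(2) = 1 + max(-1, -1) = 0
  height(10) = 1 + max(-1, -1) = 0
  height(5) = 1 + max(0, 0) = 1
  height(24) = 1 + max(1, -1) = 2
  height(47) = 1 + max(-1, -1) = 0
  height(38) = 1 + max(-1, 0) = 1
  height(27) = 1 + max(2, 1) = 3
Height = 3


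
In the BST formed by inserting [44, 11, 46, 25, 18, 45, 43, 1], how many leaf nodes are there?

Tree built from: [44, 11, 46, 25, 18, 45, 43, 1]
Tree (level-order array): [44, 11, 46, 1, 25, 45, None, None, None, 18, 43]
Rule: A leaf has 0 children.
Per-node child counts:
  node 44: 2 child(ren)
  node 11: 2 child(ren)
  node 1: 0 child(ren)
  node 25: 2 child(ren)
  node 18: 0 child(ren)
  node 43: 0 child(ren)
  node 46: 1 child(ren)
  node 45: 0 child(ren)
Matching nodes: [1, 18, 43, 45]
Count of leaf nodes: 4


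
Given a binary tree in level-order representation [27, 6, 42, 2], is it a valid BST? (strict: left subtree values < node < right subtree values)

Level-order array: [27, 6, 42, 2]
Validate using subtree bounds (lo, hi): at each node, require lo < value < hi,
then recurse left with hi=value and right with lo=value.
Preorder trace (stopping at first violation):
  at node 27 with bounds (-inf, +inf): OK
  at node 6 with bounds (-inf, 27): OK
  at node 2 with bounds (-inf, 6): OK
  at node 42 with bounds (27, +inf): OK
No violation found at any node.
Result: Valid BST


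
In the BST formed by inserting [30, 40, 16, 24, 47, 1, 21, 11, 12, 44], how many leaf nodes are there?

Tree built from: [30, 40, 16, 24, 47, 1, 21, 11, 12, 44]
Tree (level-order array): [30, 16, 40, 1, 24, None, 47, None, 11, 21, None, 44, None, None, 12]
Rule: A leaf has 0 children.
Per-node child counts:
  node 30: 2 child(ren)
  node 16: 2 child(ren)
  node 1: 1 child(ren)
  node 11: 1 child(ren)
  node 12: 0 child(ren)
  node 24: 1 child(ren)
  node 21: 0 child(ren)
  node 40: 1 child(ren)
  node 47: 1 child(ren)
  node 44: 0 child(ren)
Matching nodes: [12, 21, 44]
Count of leaf nodes: 3


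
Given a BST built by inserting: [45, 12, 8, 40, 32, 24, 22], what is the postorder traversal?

Tree insertion order: [45, 12, 8, 40, 32, 24, 22]
Tree (level-order array): [45, 12, None, 8, 40, None, None, 32, None, 24, None, 22]
Postorder traversal: [8, 22, 24, 32, 40, 12, 45]


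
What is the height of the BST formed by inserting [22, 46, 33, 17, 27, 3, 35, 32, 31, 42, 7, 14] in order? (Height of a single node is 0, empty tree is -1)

Insertion order: [22, 46, 33, 17, 27, 3, 35, 32, 31, 42, 7, 14]
Tree (level-order array): [22, 17, 46, 3, None, 33, None, None, 7, 27, 35, None, 14, None, 32, None, 42, None, None, 31]
Compute height bottom-up (empty subtree = -1):
  height(14) = 1 + max(-1, -1) = 0
  height(7) = 1 + max(-1, 0) = 1
  height(3) = 1 + max(-1, 1) = 2
  height(17) = 1 + max(2, -1) = 3
  height(31) = 1 + max(-1, -1) = 0
  height(32) = 1 + max(0, -1) = 1
  height(27) = 1 + max(-1, 1) = 2
  height(42) = 1 + max(-1, -1) = 0
  height(35) = 1 + max(-1, 0) = 1
  height(33) = 1 + max(2, 1) = 3
  height(46) = 1 + max(3, -1) = 4
  height(22) = 1 + max(3, 4) = 5
Height = 5


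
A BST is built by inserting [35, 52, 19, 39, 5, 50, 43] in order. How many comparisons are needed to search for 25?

Search path for 25: 35 -> 19
Found: False
Comparisons: 2


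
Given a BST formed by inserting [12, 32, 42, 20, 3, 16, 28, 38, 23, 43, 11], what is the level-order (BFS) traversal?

Tree insertion order: [12, 32, 42, 20, 3, 16, 28, 38, 23, 43, 11]
Tree (level-order array): [12, 3, 32, None, 11, 20, 42, None, None, 16, 28, 38, 43, None, None, 23]
BFS from the root, enqueuing left then right child of each popped node:
  queue [12] -> pop 12, enqueue [3, 32], visited so far: [12]
  queue [3, 32] -> pop 3, enqueue [11], visited so far: [12, 3]
  queue [32, 11] -> pop 32, enqueue [20, 42], visited so far: [12, 3, 32]
  queue [11, 20, 42] -> pop 11, enqueue [none], visited so far: [12, 3, 32, 11]
  queue [20, 42] -> pop 20, enqueue [16, 28], visited so far: [12, 3, 32, 11, 20]
  queue [42, 16, 28] -> pop 42, enqueue [38, 43], visited so far: [12, 3, 32, 11, 20, 42]
  queue [16, 28, 38, 43] -> pop 16, enqueue [none], visited so far: [12, 3, 32, 11, 20, 42, 16]
  queue [28, 38, 43] -> pop 28, enqueue [23], visited so far: [12, 3, 32, 11, 20, 42, 16, 28]
  queue [38, 43, 23] -> pop 38, enqueue [none], visited so far: [12, 3, 32, 11, 20, 42, 16, 28, 38]
  queue [43, 23] -> pop 43, enqueue [none], visited so far: [12, 3, 32, 11, 20, 42, 16, 28, 38, 43]
  queue [23] -> pop 23, enqueue [none], visited so far: [12, 3, 32, 11, 20, 42, 16, 28, 38, 43, 23]
Result: [12, 3, 32, 11, 20, 42, 16, 28, 38, 43, 23]


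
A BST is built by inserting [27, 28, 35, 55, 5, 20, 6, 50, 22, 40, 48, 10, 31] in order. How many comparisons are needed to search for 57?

Search path for 57: 27 -> 28 -> 35 -> 55
Found: False
Comparisons: 4


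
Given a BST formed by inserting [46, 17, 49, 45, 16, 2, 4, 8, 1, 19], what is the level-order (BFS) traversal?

Tree insertion order: [46, 17, 49, 45, 16, 2, 4, 8, 1, 19]
Tree (level-order array): [46, 17, 49, 16, 45, None, None, 2, None, 19, None, 1, 4, None, None, None, None, None, 8]
BFS from the root, enqueuing left then right child of each popped node:
  queue [46] -> pop 46, enqueue [17, 49], visited so far: [46]
  queue [17, 49] -> pop 17, enqueue [16, 45], visited so far: [46, 17]
  queue [49, 16, 45] -> pop 49, enqueue [none], visited so far: [46, 17, 49]
  queue [16, 45] -> pop 16, enqueue [2], visited so far: [46, 17, 49, 16]
  queue [45, 2] -> pop 45, enqueue [19], visited so far: [46, 17, 49, 16, 45]
  queue [2, 19] -> pop 2, enqueue [1, 4], visited so far: [46, 17, 49, 16, 45, 2]
  queue [19, 1, 4] -> pop 19, enqueue [none], visited so far: [46, 17, 49, 16, 45, 2, 19]
  queue [1, 4] -> pop 1, enqueue [none], visited so far: [46, 17, 49, 16, 45, 2, 19, 1]
  queue [4] -> pop 4, enqueue [8], visited so far: [46, 17, 49, 16, 45, 2, 19, 1, 4]
  queue [8] -> pop 8, enqueue [none], visited so far: [46, 17, 49, 16, 45, 2, 19, 1, 4, 8]
Result: [46, 17, 49, 16, 45, 2, 19, 1, 4, 8]


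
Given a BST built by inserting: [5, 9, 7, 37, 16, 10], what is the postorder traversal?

Tree insertion order: [5, 9, 7, 37, 16, 10]
Tree (level-order array): [5, None, 9, 7, 37, None, None, 16, None, 10]
Postorder traversal: [7, 10, 16, 37, 9, 5]


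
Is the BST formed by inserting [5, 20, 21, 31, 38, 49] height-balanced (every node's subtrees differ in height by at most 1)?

Tree (level-order array): [5, None, 20, None, 21, None, 31, None, 38, None, 49]
Definition: a tree is height-balanced if, at every node, |h(left) - h(right)| <= 1 (empty subtree has height -1).
Bottom-up per-node check:
  node 49: h_left=-1, h_right=-1, diff=0 [OK], height=0
  node 38: h_left=-1, h_right=0, diff=1 [OK], height=1
  node 31: h_left=-1, h_right=1, diff=2 [FAIL (|-1-1|=2 > 1)], height=2
  node 21: h_left=-1, h_right=2, diff=3 [FAIL (|-1-2|=3 > 1)], height=3
  node 20: h_left=-1, h_right=3, diff=4 [FAIL (|-1-3|=4 > 1)], height=4
  node 5: h_left=-1, h_right=4, diff=5 [FAIL (|-1-4|=5 > 1)], height=5
Node 31 violates the condition: |-1 - 1| = 2 > 1.
Result: Not balanced


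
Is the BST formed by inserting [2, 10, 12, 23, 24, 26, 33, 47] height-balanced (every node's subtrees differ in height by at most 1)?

Tree (level-order array): [2, None, 10, None, 12, None, 23, None, 24, None, 26, None, 33, None, 47]
Definition: a tree is height-balanced if, at every node, |h(left) - h(right)| <= 1 (empty subtree has height -1).
Bottom-up per-node check:
  node 47: h_left=-1, h_right=-1, diff=0 [OK], height=0
  node 33: h_left=-1, h_right=0, diff=1 [OK], height=1
  node 26: h_left=-1, h_right=1, diff=2 [FAIL (|-1-1|=2 > 1)], height=2
  node 24: h_left=-1, h_right=2, diff=3 [FAIL (|-1-2|=3 > 1)], height=3
  node 23: h_left=-1, h_right=3, diff=4 [FAIL (|-1-3|=4 > 1)], height=4
  node 12: h_left=-1, h_right=4, diff=5 [FAIL (|-1-4|=5 > 1)], height=5
  node 10: h_left=-1, h_right=5, diff=6 [FAIL (|-1-5|=6 > 1)], height=6
  node 2: h_left=-1, h_right=6, diff=7 [FAIL (|-1-6|=7 > 1)], height=7
Node 26 violates the condition: |-1 - 1| = 2 > 1.
Result: Not balanced


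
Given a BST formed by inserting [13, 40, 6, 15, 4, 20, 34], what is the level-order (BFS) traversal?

Tree insertion order: [13, 40, 6, 15, 4, 20, 34]
Tree (level-order array): [13, 6, 40, 4, None, 15, None, None, None, None, 20, None, 34]
BFS from the root, enqueuing left then right child of each popped node:
  queue [13] -> pop 13, enqueue [6, 40], visited so far: [13]
  queue [6, 40] -> pop 6, enqueue [4], visited so far: [13, 6]
  queue [40, 4] -> pop 40, enqueue [15], visited so far: [13, 6, 40]
  queue [4, 15] -> pop 4, enqueue [none], visited so far: [13, 6, 40, 4]
  queue [15] -> pop 15, enqueue [20], visited so far: [13, 6, 40, 4, 15]
  queue [20] -> pop 20, enqueue [34], visited so far: [13, 6, 40, 4, 15, 20]
  queue [34] -> pop 34, enqueue [none], visited so far: [13, 6, 40, 4, 15, 20, 34]
Result: [13, 6, 40, 4, 15, 20, 34]


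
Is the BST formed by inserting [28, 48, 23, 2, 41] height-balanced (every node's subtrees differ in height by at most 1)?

Tree (level-order array): [28, 23, 48, 2, None, 41]
Definition: a tree is height-balanced if, at every node, |h(left) - h(right)| <= 1 (empty subtree has height -1).
Bottom-up per-node check:
  node 2: h_left=-1, h_right=-1, diff=0 [OK], height=0
  node 23: h_left=0, h_right=-1, diff=1 [OK], height=1
  node 41: h_left=-1, h_right=-1, diff=0 [OK], height=0
  node 48: h_left=0, h_right=-1, diff=1 [OK], height=1
  node 28: h_left=1, h_right=1, diff=0 [OK], height=2
All nodes satisfy the balance condition.
Result: Balanced


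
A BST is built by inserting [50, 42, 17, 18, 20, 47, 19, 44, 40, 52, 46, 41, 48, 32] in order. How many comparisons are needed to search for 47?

Search path for 47: 50 -> 42 -> 47
Found: True
Comparisons: 3


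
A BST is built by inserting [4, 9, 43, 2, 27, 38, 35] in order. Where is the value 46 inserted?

Starting tree (level order): [4, 2, 9, None, None, None, 43, 27, None, None, 38, 35]
Insertion path: 4 -> 9 -> 43
Result: insert 46 as right child of 43
Final tree (level order): [4, 2, 9, None, None, None, 43, 27, 46, None, 38, None, None, 35]


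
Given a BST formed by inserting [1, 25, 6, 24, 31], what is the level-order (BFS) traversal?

Tree insertion order: [1, 25, 6, 24, 31]
Tree (level-order array): [1, None, 25, 6, 31, None, 24]
BFS from the root, enqueuing left then right child of each popped node:
  queue [1] -> pop 1, enqueue [25], visited so far: [1]
  queue [25] -> pop 25, enqueue [6, 31], visited so far: [1, 25]
  queue [6, 31] -> pop 6, enqueue [24], visited so far: [1, 25, 6]
  queue [31, 24] -> pop 31, enqueue [none], visited so far: [1, 25, 6, 31]
  queue [24] -> pop 24, enqueue [none], visited so far: [1, 25, 6, 31, 24]
Result: [1, 25, 6, 31, 24]
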